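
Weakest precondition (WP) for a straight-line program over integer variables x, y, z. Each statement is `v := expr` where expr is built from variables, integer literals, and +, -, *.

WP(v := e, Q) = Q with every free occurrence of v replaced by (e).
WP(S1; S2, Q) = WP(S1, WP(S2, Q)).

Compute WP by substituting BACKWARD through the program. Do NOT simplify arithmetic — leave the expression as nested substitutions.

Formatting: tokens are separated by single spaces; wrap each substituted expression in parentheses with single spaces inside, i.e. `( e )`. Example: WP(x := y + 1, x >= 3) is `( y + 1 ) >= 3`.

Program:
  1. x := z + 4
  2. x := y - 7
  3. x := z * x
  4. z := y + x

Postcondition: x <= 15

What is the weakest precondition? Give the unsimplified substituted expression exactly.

post: x <= 15
stmt 4: z := y + x  -- replace 0 occurrence(s) of z with (y + x)
  => x <= 15
stmt 3: x := z * x  -- replace 1 occurrence(s) of x with (z * x)
  => ( z * x ) <= 15
stmt 2: x := y - 7  -- replace 1 occurrence(s) of x with (y - 7)
  => ( z * ( y - 7 ) ) <= 15
stmt 1: x := z + 4  -- replace 0 occurrence(s) of x with (z + 4)
  => ( z * ( y - 7 ) ) <= 15

Answer: ( z * ( y - 7 ) ) <= 15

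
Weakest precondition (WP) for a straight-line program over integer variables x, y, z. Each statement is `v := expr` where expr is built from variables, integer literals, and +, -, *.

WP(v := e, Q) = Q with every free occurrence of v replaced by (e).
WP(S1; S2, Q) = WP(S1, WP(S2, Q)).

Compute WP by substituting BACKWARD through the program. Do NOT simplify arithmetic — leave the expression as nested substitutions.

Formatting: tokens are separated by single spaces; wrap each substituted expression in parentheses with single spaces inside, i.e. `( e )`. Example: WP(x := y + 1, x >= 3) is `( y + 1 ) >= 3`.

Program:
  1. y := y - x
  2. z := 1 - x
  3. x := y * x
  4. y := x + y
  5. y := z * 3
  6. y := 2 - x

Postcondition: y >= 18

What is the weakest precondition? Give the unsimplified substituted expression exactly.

post: y >= 18
stmt 6: y := 2 - x  -- replace 1 occurrence(s) of y with (2 - x)
  => ( 2 - x ) >= 18
stmt 5: y := z * 3  -- replace 0 occurrence(s) of y with (z * 3)
  => ( 2 - x ) >= 18
stmt 4: y := x + y  -- replace 0 occurrence(s) of y with (x + y)
  => ( 2 - x ) >= 18
stmt 3: x := y * x  -- replace 1 occurrence(s) of x with (y * x)
  => ( 2 - ( y * x ) ) >= 18
stmt 2: z := 1 - x  -- replace 0 occurrence(s) of z with (1 - x)
  => ( 2 - ( y * x ) ) >= 18
stmt 1: y := y - x  -- replace 1 occurrence(s) of y with (y - x)
  => ( 2 - ( ( y - x ) * x ) ) >= 18

Answer: ( 2 - ( ( y - x ) * x ) ) >= 18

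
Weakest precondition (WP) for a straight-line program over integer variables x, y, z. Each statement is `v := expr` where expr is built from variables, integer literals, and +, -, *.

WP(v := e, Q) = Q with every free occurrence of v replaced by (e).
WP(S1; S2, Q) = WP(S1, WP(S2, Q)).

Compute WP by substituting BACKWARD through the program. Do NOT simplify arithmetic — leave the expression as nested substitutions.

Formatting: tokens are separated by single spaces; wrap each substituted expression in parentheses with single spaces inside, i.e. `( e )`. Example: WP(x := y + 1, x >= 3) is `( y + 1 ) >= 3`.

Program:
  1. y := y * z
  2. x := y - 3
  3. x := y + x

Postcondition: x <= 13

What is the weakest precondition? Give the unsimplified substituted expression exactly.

post: x <= 13
stmt 3: x := y + x  -- replace 1 occurrence(s) of x with (y + x)
  => ( y + x ) <= 13
stmt 2: x := y - 3  -- replace 1 occurrence(s) of x with (y - 3)
  => ( y + ( y - 3 ) ) <= 13
stmt 1: y := y * z  -- replace 2 occurrence(s) of y with (y * z)
  => ( ( y * z ) + ( ( y * z ) - 3 ) ) <= 13

Answer: ( ( y * z ) + ( ( y * z ) - 3 ) ) <= 13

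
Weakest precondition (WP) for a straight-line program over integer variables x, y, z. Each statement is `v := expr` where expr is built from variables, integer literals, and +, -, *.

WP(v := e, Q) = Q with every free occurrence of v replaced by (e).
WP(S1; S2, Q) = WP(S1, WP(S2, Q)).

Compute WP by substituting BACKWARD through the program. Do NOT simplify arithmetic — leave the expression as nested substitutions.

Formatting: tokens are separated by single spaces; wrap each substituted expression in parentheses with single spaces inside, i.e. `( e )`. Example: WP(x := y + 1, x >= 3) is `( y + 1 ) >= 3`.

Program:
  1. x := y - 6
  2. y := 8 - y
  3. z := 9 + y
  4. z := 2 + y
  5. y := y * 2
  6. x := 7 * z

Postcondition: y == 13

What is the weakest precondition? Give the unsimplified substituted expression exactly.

Answer: ( ( 8 - y ) * 2 ) == 13

Derivation:
post: y == 13
stmt 6: x := 7 * z  -- replace 0 occurrence(s) of x with (7 * z)
  => y == 13
stmt 5: y := y * 2  -- replace 1 occurrence(s) of y with (y * 2)
  => ( y * 2 ) == 13
stmt 4: z := 2 + y  -- replace 0 occurrence(s) of z with (2 + y)
  => ( y * 2 ) == 13
stmt 3: z := 9 + y  -- replace 0 occurrence(s) of z with (9 + y)
  => ( y * 2 ) == 13
stmt 2: y := 8 - y  -- replace 1 occurrence(s) of y with (8 - y)
  => ( ( 8 - y ) * 2 ) == 13
stmt 1: x := y - 6  -- replace 0 occurrence(s) of x with (y - 6)
  => ( ( 8 - y ) * 2 ) == 13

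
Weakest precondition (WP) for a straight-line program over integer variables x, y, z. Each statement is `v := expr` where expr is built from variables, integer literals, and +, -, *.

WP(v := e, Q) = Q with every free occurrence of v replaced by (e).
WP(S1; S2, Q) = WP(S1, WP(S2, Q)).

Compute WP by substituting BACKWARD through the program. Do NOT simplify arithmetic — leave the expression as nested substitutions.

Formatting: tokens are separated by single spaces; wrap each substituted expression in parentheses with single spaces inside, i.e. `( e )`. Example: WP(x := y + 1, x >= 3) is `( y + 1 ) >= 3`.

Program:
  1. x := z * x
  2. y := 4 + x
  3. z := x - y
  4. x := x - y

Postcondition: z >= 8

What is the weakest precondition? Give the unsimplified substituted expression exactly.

post: z >= 8
stmt 4: x := x - y  -- replace 0 occurrence(s) of x with (x - y)
  => z >= 8
stmt 3: z := x - y  -- replace 1 occurrence(s) of z with (x - y)
  => ( x - y ) >= 8
stmt 2: y := 4 + x  -- replace 1 occurrence(s) of y with (4 + x)
  => ( x - ( 4 + x ) ) >= 8
stmt 1: x := z * x  -- replace 2 occurrence(s) of x with (z * x)
  => ( ( z * x ) - ( 4 + ( z * x ) ) ) >= 8

Answer: ( ( z * x ) - ( 4 + ( z * x ) ) ) >= 8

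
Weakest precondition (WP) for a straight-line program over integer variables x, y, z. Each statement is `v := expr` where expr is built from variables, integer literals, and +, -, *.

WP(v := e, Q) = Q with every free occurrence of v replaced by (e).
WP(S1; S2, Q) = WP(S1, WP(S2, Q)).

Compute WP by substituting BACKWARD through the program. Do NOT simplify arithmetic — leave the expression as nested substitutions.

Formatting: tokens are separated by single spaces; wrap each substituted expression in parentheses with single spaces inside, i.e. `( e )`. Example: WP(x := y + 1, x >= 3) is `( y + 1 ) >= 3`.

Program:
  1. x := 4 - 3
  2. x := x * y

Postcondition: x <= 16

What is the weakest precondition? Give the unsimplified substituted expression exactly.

Answer: ( ( 4 - 3 ) * y ) <= 16

Derivation:
post: x <= 16
stmt 2: x := x * y  -- replace 1 occurrence(s) of x with (x * y)
  => ( x * y ) <= 16
stmt 1: x := 4 - 3  -- replace 1 occurrence(s) of x with (4 - 3)
  => ( ( 4 - 3 ) * y ) <= 16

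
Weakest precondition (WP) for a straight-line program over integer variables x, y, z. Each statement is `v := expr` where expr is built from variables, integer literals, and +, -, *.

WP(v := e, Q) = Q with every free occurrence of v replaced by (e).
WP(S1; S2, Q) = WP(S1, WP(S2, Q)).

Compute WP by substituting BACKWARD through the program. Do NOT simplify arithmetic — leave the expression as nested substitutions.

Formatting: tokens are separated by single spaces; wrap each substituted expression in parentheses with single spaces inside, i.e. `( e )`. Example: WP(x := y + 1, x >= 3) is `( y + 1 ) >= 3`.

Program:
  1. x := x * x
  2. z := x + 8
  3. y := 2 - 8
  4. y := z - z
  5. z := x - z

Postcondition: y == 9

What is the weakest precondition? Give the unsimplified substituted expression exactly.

Answer: ( ( ( x * x ) + 8 ) - ( ( x * x ) + 8 ) ) == 9

Derivation:
post: y == 9
stmt 5: z := x - z  -- replace 0 occurrence(s) of z with (x - z)
  => y == 9
stmt 4: y := z - z  -- replace 1 occurrence(s) of y with (z - z)
  => ( z - z ) == 9
stmt 3: y := 2 - 8  -- replace 0 occurrence(s) of y with (2 - 8)
  => ( z - z ) == 9
stmt 2: z := x + 8  -- replace 2 occurrence(s) of z with (x + 8)
  => ( ( x + 8 ) - ( x + 8 ) ) == 9
stmt 1: x := x * x  -- replace 2 occurrence(s) of x with (x * x)
  => ( ( ( x * x ) + 8 ) - ( ( x * x ) + 8 ) ) == 9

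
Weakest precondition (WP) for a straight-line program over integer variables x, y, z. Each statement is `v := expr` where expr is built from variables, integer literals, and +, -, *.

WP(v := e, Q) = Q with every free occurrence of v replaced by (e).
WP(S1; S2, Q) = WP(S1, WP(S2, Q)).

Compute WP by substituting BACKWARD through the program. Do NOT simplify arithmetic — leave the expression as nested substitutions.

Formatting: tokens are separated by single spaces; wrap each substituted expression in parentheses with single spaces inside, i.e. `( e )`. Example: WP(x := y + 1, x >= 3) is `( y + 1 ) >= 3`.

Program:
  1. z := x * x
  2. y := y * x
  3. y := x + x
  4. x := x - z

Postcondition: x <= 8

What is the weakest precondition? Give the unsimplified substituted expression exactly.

Answer: ( x - ( x * x ) ) <= 8

Derivation:
post: x <= 8
stmt 4: x := x - z  -- replace 1 occurrence(s) of x with (x - z)
  => ( x - z ) <= 8
stmt 3: y := x + x  -- replace 0 occurrence(s) of y with (x + x)
  => ( x - z ) <= 8
stmt 2: y := y * x  -- replace 0 occurrence(s) of y with (y * x)
  => ( x - z ) <= 8
stmt 1: z := x * x  -- replace 1 occurrence(s) of z with (x * x)
  => ( x - ( x * x ) ) <= 8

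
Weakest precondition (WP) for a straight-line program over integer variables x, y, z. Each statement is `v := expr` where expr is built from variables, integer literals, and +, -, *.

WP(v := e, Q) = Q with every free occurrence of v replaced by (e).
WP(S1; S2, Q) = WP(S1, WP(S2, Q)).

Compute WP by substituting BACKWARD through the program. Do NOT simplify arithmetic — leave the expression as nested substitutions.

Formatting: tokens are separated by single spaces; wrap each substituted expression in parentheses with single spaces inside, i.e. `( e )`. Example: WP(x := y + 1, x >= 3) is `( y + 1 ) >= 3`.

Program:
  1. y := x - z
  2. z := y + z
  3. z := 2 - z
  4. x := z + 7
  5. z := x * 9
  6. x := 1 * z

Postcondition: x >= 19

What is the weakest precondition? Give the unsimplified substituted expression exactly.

Answer: ( 1 * ( ( ( 2 - ( ( x - z ) + z ) ) + 7 ) * 9 ) ) >= 19

Derivation:
post: x >= 19
stmt 6: x := 1 * z  -- replace 1 occurrence(s) of x with (1 * z)
  => ( 1 * z ) >= 19
stmt 5: z := x * 9  -- replace 1 occurrence(s) of z with (x * 9)
  => ( 1 * ( x * 9 ) ) >= 19
stmt 4: x := z + 7  -- replace 1 occurrence(s) of x with (z + 7)
  => ( 1 * ( ( z + 7 ) * 9 ) ) >= 19
stmt 3: z := 2 - z  -- replace 1 occurrence(s) of z with (2 - z)
  => ( 1 * ( ( ( 2 - z ) + 7 ) * 9 ) ) >= 19
stmt 2: z := y + z  -- replace 1 occurrence(s) of z with (y + z)
  => ( 1 * ( ( ( 2 - ( y + z ) ) + 7 ) * 9 ) ) >= 19
stmt 1: y := x - z  -- replace 1 occurrence(s) of y with (x - z)
  => ( 1 * ( ( ( 2 - ( ( x - z ) + z ) ) + 7 ) * 9 ) ) >= 19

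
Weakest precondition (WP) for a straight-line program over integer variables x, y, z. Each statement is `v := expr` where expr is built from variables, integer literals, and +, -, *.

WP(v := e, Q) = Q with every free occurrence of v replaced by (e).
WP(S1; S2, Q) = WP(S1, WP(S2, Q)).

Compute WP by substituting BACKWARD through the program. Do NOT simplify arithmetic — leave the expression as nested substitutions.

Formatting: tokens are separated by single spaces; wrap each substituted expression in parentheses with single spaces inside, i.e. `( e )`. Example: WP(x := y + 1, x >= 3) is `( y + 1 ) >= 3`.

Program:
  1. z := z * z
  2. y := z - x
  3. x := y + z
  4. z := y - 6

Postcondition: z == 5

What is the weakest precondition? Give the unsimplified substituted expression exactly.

post: z == 5
stmt 4: z := y - 6  -- replace 1 occurrence(s) of z with (y - 6)
  => ( y - 6 ) == 5
stmt 3: x := y + z  -- replace 0 occurrence(s) of x with (y + z)
  => ( y - 6 ) == 5
stmt 2: y := z - x  -- replace 1 occurrence(s) of y with (z - x)
  => ( ( z - x ) - 6 ) == 5
stmt 1: z := z * z  -- replace 1 occurrence(s) of z with (z * z)
  => ( ( ( z * z ) - x ) - 6 ) == 5

Answer: ( ( ( z * z ) - x ) - 6 ) == 5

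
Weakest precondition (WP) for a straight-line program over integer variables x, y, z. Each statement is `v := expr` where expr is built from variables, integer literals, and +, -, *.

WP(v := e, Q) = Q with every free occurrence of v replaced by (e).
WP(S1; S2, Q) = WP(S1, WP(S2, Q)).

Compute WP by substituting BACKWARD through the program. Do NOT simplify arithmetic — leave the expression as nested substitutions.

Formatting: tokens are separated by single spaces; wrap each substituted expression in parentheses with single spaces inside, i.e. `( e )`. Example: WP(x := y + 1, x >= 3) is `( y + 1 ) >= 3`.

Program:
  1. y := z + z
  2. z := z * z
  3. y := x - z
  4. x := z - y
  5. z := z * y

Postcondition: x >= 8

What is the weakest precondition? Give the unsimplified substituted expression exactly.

post: x >= 8
stmt 5: z := z * y  -- replace 0 occurrence(s) of z with (z * y)
  => x >= 8
stmt 4: x := z - y  -- replace 1 occurrence(s) of x with (z - y)
  => ( z - y ) >= 8
stmt 3: y := x - z  -- replace 1 occurrence(s) of y with (x - z)
  => ( z - ( x - z ) ) >= 8
stmt 2: z := z * z  -- replace 2 occurrence(s) of z with (z * z)
  => ( ( z * z ) - ( x - ( z * z ) ) ) >= 8
stmt 1: y := z + z  -- replace 0 occurrence(s) of y with (z + z)
  => ( ( z * z ) - ( x - ( z * z ) ) ) >= 8

Answer: ( ( z * z ) - ( x - ( z * z ) ) ) >= 8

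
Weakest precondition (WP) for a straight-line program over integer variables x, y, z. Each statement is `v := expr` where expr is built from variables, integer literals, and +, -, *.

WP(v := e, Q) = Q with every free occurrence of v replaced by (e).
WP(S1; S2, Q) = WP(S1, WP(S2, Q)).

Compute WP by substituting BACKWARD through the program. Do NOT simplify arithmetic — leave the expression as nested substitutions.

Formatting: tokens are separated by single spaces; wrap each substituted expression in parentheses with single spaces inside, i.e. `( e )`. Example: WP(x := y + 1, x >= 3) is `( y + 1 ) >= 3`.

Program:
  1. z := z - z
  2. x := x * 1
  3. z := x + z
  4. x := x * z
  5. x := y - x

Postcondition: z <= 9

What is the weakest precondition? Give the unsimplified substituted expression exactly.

post: z <= 9
stmt 5: x := y - x  -- replace 0 occurrence(s) of x with (y - x)
  => z <= 9
stmt 4: x := x * z  -- replace 0 occurrence(s) of x with (x * z)
  => z <= 9
stmt 3: z := x + z  -- replace 1 occurrence(s) of z with (x + z)
  => ( x + z ) <= 9
stmt 2: x := x * 1  -- replace 1 occurrence(s) of x with (x * 1)
  => ( ( x * 1 ) + z ) <= 9
stmt 1: z := z - z  -- replace 1 occurrence(s) of z with (z - z)
  => ( ( x * 1 ) + ( z - z ) ) <= 9

Answer: ( ( x * 1 ) + ( z - z ) ) <= 9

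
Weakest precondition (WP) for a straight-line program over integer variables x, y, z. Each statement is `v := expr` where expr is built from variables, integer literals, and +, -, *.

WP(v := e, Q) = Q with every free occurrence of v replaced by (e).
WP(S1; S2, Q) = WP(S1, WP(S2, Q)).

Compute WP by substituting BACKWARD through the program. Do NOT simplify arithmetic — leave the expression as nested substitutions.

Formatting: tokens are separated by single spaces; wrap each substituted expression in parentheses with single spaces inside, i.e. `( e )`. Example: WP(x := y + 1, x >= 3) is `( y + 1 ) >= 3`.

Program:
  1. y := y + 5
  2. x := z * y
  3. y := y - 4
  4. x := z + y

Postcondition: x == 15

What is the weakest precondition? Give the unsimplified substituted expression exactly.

Answer: ( z + ( ( y + 5 ) - 4 ) ) == 15

Derivation:
post: x == 15
stmt 4: x := z + y  -- replace 1 occurrence(s) of x with (z + y)
  => ( z + y ) == 15
stmt 3: y := y - 4  -- replace 1 occurrence(s) of y with (y - 4)
  => ( z + ( y - 4 ) ) == 15
stmt 2: x := z * y  -- replace 0 occurrence(s) of x with (z * y)
  => ( z + ( y - 4 ) ) == 15
stmt 1: y := y + 5  -- replace 1 occurrence(s) of y with (y + 5)
  => ( z + ( ( y + 5 ) - 4 ) ) == 15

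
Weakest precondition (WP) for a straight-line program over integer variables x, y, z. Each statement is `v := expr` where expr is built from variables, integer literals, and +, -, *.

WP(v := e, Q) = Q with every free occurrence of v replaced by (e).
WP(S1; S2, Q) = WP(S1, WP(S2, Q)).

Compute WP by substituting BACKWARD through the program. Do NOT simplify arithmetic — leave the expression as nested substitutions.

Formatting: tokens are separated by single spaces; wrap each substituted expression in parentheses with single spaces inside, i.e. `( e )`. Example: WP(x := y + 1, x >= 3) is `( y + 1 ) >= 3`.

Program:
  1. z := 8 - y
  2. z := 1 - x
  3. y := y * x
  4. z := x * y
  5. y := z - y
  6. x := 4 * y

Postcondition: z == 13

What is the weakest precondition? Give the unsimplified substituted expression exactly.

post: z == 13
stmt 6: x := 4 * y  -- replace 0 occurrence(s) of x with (4 * y)
  => z == 13
stmt 5: y := z - y  -- replace 0 occurrence(s) of y with (z - y)
  => z == 13
stmt 4: z := x * y  -- replace 1 occurrence(s) of z with (x * y)
  => ( x * y ) == 13
stmt 3: y := y * x  -- replace 1 occurrence(s) of y with (y * x)
  => ( x * ( y * x ) ) == 13
stmt 2: z := 1 - x  -- replace 0 occurrence(s) of z with (1 - x)
  => ( x * ( y * x ) ) == 13
stmt 1: z := 8 - y  -- replace 0 occurrence(s) of z with (8 - y)
  => ( x * ( y * x ) ) == 13

Answer: ( x * ( y * x ) ) == 13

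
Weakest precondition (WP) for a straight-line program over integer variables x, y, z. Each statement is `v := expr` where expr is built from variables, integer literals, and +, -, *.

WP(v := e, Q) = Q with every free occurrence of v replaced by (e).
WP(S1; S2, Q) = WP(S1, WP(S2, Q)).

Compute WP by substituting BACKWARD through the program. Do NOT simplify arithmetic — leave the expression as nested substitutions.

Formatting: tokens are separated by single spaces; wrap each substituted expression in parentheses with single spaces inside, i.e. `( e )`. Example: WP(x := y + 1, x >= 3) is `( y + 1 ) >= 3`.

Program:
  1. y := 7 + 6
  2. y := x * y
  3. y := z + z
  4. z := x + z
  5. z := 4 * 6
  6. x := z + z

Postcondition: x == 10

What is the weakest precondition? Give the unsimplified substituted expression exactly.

Answer: ( ( 4 * 6 ) + ( 4 * 6 ) ) == 10

Derivation:
post: x == 10
stmt 6: x := z + z  -- replace 1 occurrence(s) of x with (z + z)
  => ( z + z ) == 10
stmt 5: z := 4 * 6  -- replace 2 occurrence(s) of z with (4 * 6)
  => ( ( 4 * 6 ) + ( 4 * 6 ) ) == 10
stmt 4: z := x + z  -- replace 0 occurrence(s) of z with (x + z)
  => ( ( 4 * 6 ) + ( 4 * 6 ) ) == 10
stmt 3: y := z + z  -- replace 0 occurrence(s) of y with (z + z)
  => ( ( 4 * 6 ) + ( 4 * 6 ) ) == 10
stmt 2: y := x * y  -- replace 0 occurrence(s) of y with (x * y)
  => ( ( 4 * 6 ) + ( 4 * 6 ) ) == 10
stmt 1: y := 7 + 6  -- replace 0 occurrence(s) of y with (7 + 6)
  => ( ( 4 * 6 ) + ( 4 * 6 ) ) == 10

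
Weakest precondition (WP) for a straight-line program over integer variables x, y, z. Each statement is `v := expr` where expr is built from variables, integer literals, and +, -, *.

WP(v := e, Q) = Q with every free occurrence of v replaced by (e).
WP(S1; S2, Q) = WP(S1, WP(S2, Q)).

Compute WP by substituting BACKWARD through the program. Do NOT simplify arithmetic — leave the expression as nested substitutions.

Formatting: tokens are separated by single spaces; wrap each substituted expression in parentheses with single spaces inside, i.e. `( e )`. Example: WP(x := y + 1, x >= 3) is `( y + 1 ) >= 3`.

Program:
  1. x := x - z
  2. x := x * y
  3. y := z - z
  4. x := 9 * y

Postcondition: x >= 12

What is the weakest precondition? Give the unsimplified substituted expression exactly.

Answer: ( 9 * ( z - z ) ) >= 12

Derivation:
post: x >= 12
stmt 4: x := 9 * y  -- replace 1 occurrence(s) of x with (9 * y)
  => ( 9 * y ) >= 12
stmt 3: y := z - z  -- replace 1 occurrence(s) of y with (z - z)
  => ( 9 * ( z - z ) ) >= 12
stmt 2: x := x * y  -- replace 0 occurrence(s) of x with (x * y)
  => ( 9 * ( z - z ) ) >= 12
stmt 1: x := x - z  -- replace 0 occurrence(s) of x with (x - z)
  => ( 9 * ( z - z ) ) >= 12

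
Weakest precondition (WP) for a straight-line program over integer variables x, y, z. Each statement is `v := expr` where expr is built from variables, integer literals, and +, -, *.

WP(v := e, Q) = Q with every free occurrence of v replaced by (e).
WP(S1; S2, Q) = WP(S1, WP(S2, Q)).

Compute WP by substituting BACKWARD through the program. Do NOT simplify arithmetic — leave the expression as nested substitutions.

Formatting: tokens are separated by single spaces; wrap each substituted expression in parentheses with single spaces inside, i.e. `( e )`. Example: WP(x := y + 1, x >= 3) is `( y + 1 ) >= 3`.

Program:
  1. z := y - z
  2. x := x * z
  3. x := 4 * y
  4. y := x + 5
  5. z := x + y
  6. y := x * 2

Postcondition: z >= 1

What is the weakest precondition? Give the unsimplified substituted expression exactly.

Answer: ( ( 4 * y ) + ( ( 4 * y ) + 5 ) ) >= 1

Derivation:
post: z >= 1
stmt 6: y := x * 2  -- replace 0 occurrence(s) of y with (x * 2)
  => z >= 1
stmt 5: z := x + y  -- replace 1 occurrence(s) of z with (x + y)
  => ( x + y ) >= 1
stmt 4: y := x + 5  -- replace 1 occurrence(s) of y with (x + 5)
  => ( x + ( x + 5 ) ) >= 1
stmt 3: x := 4 * y  -- replace 2 occurrence(s) of x with (4 * y)
  => ( ( 4 * y ) + ( ( 4 * y ) + 5 ) ) >= 1
stmt 2: x := x * z  -- replace 0 occurrence(s) of x with (x * z)
  => ( ( 4 * y ) + ( ( 4 * y ) + 5 ) ) >= 1
stmt 1: z := y - z  -- replace 0 occurrence(s) of z with (y - z)
  => ( ( 4 * y ) + ( ( 4 * y ) + 5 ) ) >= 1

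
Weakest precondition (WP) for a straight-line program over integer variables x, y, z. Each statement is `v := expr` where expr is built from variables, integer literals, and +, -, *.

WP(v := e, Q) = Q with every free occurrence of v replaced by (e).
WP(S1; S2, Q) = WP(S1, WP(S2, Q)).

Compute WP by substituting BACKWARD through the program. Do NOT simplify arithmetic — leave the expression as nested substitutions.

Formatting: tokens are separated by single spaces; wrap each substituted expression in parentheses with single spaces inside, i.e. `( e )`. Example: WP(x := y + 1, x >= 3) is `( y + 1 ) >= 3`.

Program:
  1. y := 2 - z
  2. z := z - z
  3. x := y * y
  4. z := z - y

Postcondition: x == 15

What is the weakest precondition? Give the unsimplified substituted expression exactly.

Answer: ( ( 2 - z ) * ( 2 - z ) ) == 15

Derivation:
post: x == 15
stmt 4: z := z - y  -- replace 0 occurrence(s) of z with (z - y)
  => x == 15
stmt 3: x := y * y  -- replace 1 occurrence(s) of x with (y * y)
  => ( y * y ) == 15
stmt 2: z := z - z  -- replace 0 occurrence(s) of z with (z - z)
  => ( y * y ) == 15
stmt 1: y := 2 - z  -- replace 2 occurrence(s) of y with (2 - z)
  => ( ( 2 - z ) * ( 2 - z ) ) == 15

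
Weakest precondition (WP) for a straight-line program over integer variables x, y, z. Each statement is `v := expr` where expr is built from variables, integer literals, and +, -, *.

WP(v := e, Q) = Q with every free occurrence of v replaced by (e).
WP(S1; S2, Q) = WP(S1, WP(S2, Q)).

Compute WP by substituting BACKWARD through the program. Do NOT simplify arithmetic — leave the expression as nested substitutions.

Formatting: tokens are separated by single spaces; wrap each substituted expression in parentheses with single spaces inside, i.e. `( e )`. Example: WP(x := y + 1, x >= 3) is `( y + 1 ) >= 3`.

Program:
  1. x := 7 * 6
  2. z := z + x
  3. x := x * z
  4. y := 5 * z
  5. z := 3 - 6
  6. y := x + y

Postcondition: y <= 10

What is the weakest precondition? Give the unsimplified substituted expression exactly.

post: y <= 10
stmt 6: y := x + y  -- replace 1 occurrence(s) of y with (x + y)
  => ( x + y ) <= 10
stmt 5: z := 3 - 6  -- replace 0 occurrence(s) of z with (3 - 6)
  => ( x + y ) <= 10
stmt 4: y := 5 * z  -- replace 1 occurrence(s) of y with (5 * z)
  => ( x + ( 5 * z ) ) <= 10
stmt 3: x := x * z  -- replace 1 occurrence(s) of x with (x * z)
  => ( ( x * z ) + ( 5 * z ) ) <= 10
stmt 2: z := z + x  -- replace 2 occurrence(s) of z with (z + x)
  => ( ( x * ( z + x ) ) + ( 5 * ( z + x ) ) ) <= 10
stmt 1: x := 7 * 6  -- replace 3 occurrence(s) of x with (7 * 6)
  => ( ( ( 7 * 6 ) * ( z + ( 7 * 6 ) ) ) + ( 5 * ( z + ( 7 * 6 ) ) ) ) <= 10

Answer: ( ( ( 7 * 6 ) * ( z + ( 7 * 6 ) ) ) + ( 5 * ( z + ( 7 * 6 ) ) ) ) <= 10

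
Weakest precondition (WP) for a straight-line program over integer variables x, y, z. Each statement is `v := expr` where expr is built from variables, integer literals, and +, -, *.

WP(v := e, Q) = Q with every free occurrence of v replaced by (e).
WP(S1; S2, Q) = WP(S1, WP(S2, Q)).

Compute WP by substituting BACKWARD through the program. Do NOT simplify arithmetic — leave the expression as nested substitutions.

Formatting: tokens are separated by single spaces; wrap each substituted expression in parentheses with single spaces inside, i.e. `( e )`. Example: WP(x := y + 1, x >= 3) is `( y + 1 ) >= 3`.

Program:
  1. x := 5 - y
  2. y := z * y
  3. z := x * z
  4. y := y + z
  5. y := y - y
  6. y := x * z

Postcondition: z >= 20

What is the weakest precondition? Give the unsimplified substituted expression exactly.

Answer: ( ( 5 - y ) * z ) >= 20

Derivation:
post: z >= 20
stmt 6: y := x * z  -- replace 0 occurrence(s) of y with (x * z)
  => z >= 20
stmt 5: y := y - y  -- replace 0 occurrence(s) of y with (y - y)
  => z >= 20
stmt 4: y := y + z  -- replace 0 occurrence(s) of y with (y + z)
  => z >= 20
stmt 3: z := x * z  -- replace 1 occurrence(s) of z with (x * z)
  => ( x * z ) >= 20
stmt 2: y := z * y  -- replace 0 occurrence(s) of y with (z * y)
  => ( x * z ) >= 20
stmt 1: x := 5 - y  -- replace 1 occurrence(s) of x with (5 - y)
  => ( ( 5 - y ) * z ) >= 20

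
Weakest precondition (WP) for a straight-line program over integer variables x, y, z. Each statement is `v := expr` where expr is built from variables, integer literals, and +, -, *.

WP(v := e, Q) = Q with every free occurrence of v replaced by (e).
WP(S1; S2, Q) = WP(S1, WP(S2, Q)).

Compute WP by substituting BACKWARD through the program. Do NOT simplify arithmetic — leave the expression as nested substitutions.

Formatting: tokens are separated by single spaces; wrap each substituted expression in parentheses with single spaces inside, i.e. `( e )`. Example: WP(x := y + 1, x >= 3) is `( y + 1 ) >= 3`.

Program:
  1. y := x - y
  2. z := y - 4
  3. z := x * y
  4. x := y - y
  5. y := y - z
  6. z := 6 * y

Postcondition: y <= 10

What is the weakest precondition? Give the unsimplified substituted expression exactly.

post: y <= 10
stmt 6: z := 6 * y  -- replace 0 occurrence(s) of z with (6 * y)
  => y <= 10
stmt 5: y := y - z  -- replace 1 occurrence(s) of y with (y - z)
  => ( y - z ) <= 10
stmt 4: x := y - y  -- replace 0 occurrence(s) of x with (y - y)
  => ( y - z ) <= 10
stmt 3: z := x * y  -- replace 1 occurrence(s) of z with (x * y)
  => ( y - ( x * y ) ) <= 10
stmt 2: z := y - 4  -- replace 0 occurrence(s) of z with (y - 4)
  => ( y - ( x * y ) ) <= 10
stmt 1: y := x - y  -- replace 2 occurrence(s) of y with (x - y)
  => ( ( x - y ) - ( x * ( x - y ) ) ) <= 10

Answer: ( ( x - y ) - ( x * ( x - y ) ) ) <= 10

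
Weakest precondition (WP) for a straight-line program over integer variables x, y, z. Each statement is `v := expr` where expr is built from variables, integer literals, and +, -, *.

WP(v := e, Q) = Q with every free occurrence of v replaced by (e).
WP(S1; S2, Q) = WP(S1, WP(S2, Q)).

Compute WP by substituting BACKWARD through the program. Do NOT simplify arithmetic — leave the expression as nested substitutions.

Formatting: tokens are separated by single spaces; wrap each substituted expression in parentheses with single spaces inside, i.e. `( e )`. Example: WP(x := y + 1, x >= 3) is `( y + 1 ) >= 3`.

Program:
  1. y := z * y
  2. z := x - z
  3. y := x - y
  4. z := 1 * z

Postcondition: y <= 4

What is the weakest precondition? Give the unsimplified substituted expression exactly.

Answer: ( x - ( z * y ) ) <= 4

Derivation:
post: y <= 4
stmt 4: z := 1 * z  -- replace 0 occurrence(s) of z with (1 * z)
  => y <= 4
stmt 3: y := x - y  -- replace 1 occurrence(s) of y with (x - y)
  => ( x - y ) <= 4
stmt 2: z := x - z  -- replace 0 occurrence(s) of z with (x - z)
  => ( x - y ) <= 4
stmt 1: y := z * y  -- replace 1 occurrence(s) of y with (z * y)
  => ( x - ( z * y ) ) <= 4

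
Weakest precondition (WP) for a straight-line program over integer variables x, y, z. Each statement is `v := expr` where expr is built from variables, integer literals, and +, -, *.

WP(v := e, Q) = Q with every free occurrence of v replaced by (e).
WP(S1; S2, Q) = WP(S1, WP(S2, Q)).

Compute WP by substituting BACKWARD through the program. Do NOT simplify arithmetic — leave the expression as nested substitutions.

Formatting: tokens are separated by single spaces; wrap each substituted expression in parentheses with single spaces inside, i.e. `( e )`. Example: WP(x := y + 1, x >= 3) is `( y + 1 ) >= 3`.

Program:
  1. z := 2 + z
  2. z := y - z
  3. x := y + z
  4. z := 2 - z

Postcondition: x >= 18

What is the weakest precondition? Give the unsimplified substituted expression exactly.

post: x >= 18
stmt 4: z := 2 - z  -- replace 0 occurrence(s) of z with (2 - z)
  => x >= 18
stmt 3: x := y + z  -- replace 1 occurrence(s) of x with (y + z)
  => ( y + z ) >= 18
stmt 2: z := y - z  -- replace 1 occurrence(s) of z with (y - z)
  => ( y + ( y - z ) ) >= 18
stmt 1: z := 2 + z  -- replace 1 occurrence(s) of z with (2 + z)
  => ( y + ( y - ( 2 + z ) ) ) >= 18

Answer: ( y + ( y - ( 2 + z ) ) ) >= 18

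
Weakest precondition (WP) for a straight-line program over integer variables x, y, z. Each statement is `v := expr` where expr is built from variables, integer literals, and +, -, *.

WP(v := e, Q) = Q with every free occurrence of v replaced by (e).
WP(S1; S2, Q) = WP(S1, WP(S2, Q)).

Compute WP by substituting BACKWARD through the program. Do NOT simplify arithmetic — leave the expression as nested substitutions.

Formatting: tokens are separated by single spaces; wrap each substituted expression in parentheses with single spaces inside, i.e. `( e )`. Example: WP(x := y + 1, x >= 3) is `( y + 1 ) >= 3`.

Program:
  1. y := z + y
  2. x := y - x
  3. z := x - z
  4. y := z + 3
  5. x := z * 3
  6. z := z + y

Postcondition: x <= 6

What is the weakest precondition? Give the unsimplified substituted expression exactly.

post: x <= 6
stmt 6: z := z + y  -- replace 0 occurrence(s) of z with (z + y)
  => x <= 6
stmt 5: x := z * 3  -- replace 1 occurrence(s) of x with (z * 3)
  => ( z * 3 ) <= 6
stmt 4: y := z + 3  -- replace 0 occurrence(s) of y with (z + 3)
  => ( z * 3 ) <= 6
stmt 3: z := x - z  -- replace 1 occurrence(s) of z with (x - z)
  => ( ( x - z ) * 3 ) <= 6
stmt 2: x := y - x  -- replace 1 occurrence(s) of x with (y - x)
  => ( ( ( y - x ) - z ) * 3 ) <= 6
stmt 1: y := z + y  -- replace 1 occurrence(s) of y with (z + y)
  => ( ( ( ( z + y ) - x ) - z ) * 3 ) <= 6

Answer: ( ( ( ( z + y ) - x ) - z ) * 3 ) <= 6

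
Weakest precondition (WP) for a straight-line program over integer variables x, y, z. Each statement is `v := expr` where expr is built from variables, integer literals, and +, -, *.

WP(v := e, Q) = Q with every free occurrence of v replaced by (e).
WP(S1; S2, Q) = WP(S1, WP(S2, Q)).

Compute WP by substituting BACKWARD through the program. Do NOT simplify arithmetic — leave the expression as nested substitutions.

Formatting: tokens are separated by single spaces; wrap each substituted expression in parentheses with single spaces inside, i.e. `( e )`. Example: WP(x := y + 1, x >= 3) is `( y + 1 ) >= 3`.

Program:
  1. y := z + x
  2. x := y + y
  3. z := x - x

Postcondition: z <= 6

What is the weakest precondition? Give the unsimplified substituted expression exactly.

Answer: ( ( ( z + x ) + ( z + x ) ) - ( ( z + x ) + ( z + x ) ) ) <= 6

Derivation:
post: z <= 6
stmt 3: z := x - x  -- replace 1 occurrence(s) of z with (x - x)
  => ( x - x ) <= 6
stmt 2: x := y + y  -- replace 2 occurrence(s) of x with (y + y)
  => ( ( y + y ) - ( y + y ) ) <= 6
stmt 1: y := z + x  -- replace 4 occurrence(s) of y with (z + x)
  => ( ( ( z + x ) + ( z + x ) ) - ( ( z + x ) + ( z + x ) ) ) <= 6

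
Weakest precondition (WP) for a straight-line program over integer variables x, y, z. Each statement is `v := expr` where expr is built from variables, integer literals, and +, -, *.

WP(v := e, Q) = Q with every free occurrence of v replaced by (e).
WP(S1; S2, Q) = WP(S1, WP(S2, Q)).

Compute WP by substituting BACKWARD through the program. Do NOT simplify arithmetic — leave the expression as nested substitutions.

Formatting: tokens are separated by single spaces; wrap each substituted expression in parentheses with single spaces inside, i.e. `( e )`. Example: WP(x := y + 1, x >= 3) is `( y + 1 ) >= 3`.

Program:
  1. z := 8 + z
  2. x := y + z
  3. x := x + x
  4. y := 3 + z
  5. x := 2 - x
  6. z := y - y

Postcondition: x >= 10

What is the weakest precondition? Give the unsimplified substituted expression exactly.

post: x >= 10
stmt 6: z := y - y  -- replace 0 occurrence(s) of z with (y - y)
  => x >= 10
stmt 5: x := 2 - x  -- replace 1 occurrence(s) of x with (2 - x)
  => ( 2 - x ) >= 10
stmt 4: y := 3 + z  -- replace 0 occurrence(s) of y with (3 + z)
  => ( 2 - x ) >= 10
stmt 3: x := x + x  -- replace 1 occurrence(s) of x with (x + x)
  => ( 2 - ( x + x ) ) >= 10
stmt 2: x := y + z  -- replace 2 occurrence(s) of x with (y + z)
  => ( 2 - ( ( y + z ) + ( y + z ) ) ) >= 10
stmt 1: z := 8 + z  -- replace 2 occurrence(s) of z with (8 + z)
  => ( 2 - ( ( y + ( 8 + z ) ) + ( y + ( 8 + z ) ) ) ) >= 10

Answer: ( 2 - ( ( y + ( 8 + z ) ) + ( y + ( 8 + z ) ) ) ) >= 10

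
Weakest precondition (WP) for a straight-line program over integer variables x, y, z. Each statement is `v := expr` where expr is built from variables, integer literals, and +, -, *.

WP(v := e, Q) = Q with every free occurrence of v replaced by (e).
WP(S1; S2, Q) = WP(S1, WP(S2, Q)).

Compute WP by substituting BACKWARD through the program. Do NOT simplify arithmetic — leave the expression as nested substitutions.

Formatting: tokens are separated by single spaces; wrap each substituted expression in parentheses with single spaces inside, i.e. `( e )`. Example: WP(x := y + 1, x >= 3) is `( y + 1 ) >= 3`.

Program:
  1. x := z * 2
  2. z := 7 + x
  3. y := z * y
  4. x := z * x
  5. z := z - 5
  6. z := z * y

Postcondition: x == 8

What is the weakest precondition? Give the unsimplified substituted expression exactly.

Answer: ( ( 7 + ( z * 2 ) ) * ( z * 2 ) ) == 8

Derivation:
post: x == 8
stmt 6: z := z * y  -- replace 0 occurrence(s) of z with (z * y)
  => x == 8
stmt 5: z := z - 5  -- replace 0 occurrence(s) of z with (z - 5)
  => x == 8
stmt 4: x := z * x  -- replace 1 occurrence(s) of x with (z * x)
  => ( z * x ) == 8
stmt 3: y := z * y  -- replace 0 occurrence(s) of y with (z * y)
  => ( z * x ) == 8
stmt 2: z := 7 + x  -- replace 1 occurrence(s) of z with (7 + x)
  => ( ( 7 + x ) * x ) == 8
stmt 1: x := z * 2  -- replace 2 occurrence(s) of x with (z * 2)
  => ( ( 7 + ( z * 2 ) ) * ( z * 2 ) ) == 8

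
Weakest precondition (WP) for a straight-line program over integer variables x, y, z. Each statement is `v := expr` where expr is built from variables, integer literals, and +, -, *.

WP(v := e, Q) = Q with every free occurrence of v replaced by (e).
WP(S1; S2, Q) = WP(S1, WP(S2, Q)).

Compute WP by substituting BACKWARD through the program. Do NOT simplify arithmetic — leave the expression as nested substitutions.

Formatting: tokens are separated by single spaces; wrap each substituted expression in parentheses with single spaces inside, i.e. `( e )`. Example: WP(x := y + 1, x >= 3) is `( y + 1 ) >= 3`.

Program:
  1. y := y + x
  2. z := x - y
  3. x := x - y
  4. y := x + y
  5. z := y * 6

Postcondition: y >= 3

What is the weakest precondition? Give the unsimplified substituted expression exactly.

Answer: ( ( x - ( y + x ) ) + ( y + x ) ) >= 3

Derivation:
post: y >= 3
stmt 5: z := y * 6  -- replace 0 occurrence(s) of z with (y * 6)
  => y >= 3
stmt 4: y := x + y  -- replace 1 occurrence(s) of y with (x + y)
  => ( x + y ) >= 3
stmt 3: x := x - y  -- replace 1 occurrence(s) of x with (x - y)
  => ( ( x - y ) + y ) >= 3
stmt 2: z := x - y  -- replace 0 occurrence(s) of z with (x - y)
  => ( ( x - y ) + y ) >= 3
stmt 1: y := y + x  -- replace 2 occurrence(s) of y with (y + x)
  => ( ( x - ( y + x ) ) + ( y + x ) ) >= 3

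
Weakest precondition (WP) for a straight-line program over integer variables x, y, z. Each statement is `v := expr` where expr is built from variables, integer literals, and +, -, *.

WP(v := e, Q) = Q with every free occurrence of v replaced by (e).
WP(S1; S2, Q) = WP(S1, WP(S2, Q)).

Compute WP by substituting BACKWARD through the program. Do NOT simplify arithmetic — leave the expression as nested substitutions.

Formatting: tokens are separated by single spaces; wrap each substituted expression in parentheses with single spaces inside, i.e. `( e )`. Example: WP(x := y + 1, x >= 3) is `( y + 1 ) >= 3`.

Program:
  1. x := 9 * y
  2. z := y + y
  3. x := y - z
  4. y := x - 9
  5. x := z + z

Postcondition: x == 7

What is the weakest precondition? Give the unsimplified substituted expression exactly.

Answer: ( ( y + y ) + ( y + y ) ) == 7

Derivation:
post: x == 7
stmt 5: x := z + z  -- replace 1 occurrence(s) of x with (z + z)
  => ( z + z ) == 7
stmt 4: y := x - 9  -- replace 0 occurrence(s) of y with (x - 9)
  => ( z + z ) == 7
stmt 3: x := y - z  -- replace 0 occurrence(s) of x with (y - z)
  => ( z + z ) == 7
stmt 2: z := y + y  -- replace 2 occurrence(s) of z with (y + y)
  => ( ( y + y ) + ( y + y ) ) == 7
stmt 1: x := 9 * y  -- replace 0 occurrence(s) of x with (9 * y)
  => ( ( y + y ) + ( y + y ) ) == 7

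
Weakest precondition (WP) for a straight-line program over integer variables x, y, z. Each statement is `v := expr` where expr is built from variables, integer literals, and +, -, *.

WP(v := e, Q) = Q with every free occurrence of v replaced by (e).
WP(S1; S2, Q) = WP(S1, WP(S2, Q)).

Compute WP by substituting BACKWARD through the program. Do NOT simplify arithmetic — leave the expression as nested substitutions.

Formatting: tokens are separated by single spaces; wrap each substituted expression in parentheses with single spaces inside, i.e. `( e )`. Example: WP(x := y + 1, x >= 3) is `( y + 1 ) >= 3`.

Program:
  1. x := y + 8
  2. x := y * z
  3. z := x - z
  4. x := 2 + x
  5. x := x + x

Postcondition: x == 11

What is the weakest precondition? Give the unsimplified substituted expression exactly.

post: x == 11
stmt 5: x := x + x  -- replace 1 occurrence(s) of x with (x + x)
  => ( x + x ) == 11
stmt 4: x := 2 + x  -- replace 2 occurrence(s) of x with (2 + x)
  => ( ( 2 + x ) + ( 2 + x ) ) == 11
stmt 3: z := x - z  -- replace 0 occurrence(s) of z with (x - z)
  => ( ( 2 + x ) + ( 2 + x ) ) == 11
stmt 2: x := y * z  -- replace 2 occurrence(s) of x with (y * z)
  => ( ( 2 + ( y * z ) ) + ( 2 + ( y * z ) ) ) == 11
stmt 1: x := y + 8  -- replace 0 occurrence(s) of x with (y + 8)
  => ( ( 2 + ( y * z ) ) + ( 2 + ( y * z ) ) ) == 11

Answer: ( ( 2 + ( y * z ) ) + ( 2 + ( y * z ) ) ) == 11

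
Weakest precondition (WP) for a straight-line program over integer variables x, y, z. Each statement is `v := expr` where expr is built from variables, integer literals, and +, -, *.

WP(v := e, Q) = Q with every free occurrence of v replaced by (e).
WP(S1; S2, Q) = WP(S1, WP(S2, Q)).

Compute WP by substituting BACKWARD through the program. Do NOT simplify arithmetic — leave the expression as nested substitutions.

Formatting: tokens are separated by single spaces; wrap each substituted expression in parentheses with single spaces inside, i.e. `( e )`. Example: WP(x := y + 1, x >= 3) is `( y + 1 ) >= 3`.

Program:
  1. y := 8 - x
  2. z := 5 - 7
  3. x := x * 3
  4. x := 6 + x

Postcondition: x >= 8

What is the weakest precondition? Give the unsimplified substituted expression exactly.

Answer: ( 6 + ( x * 3 ) ) >= 8

Derivation:
post: x >= 8
stmt 4: x := 6 + x  -- replace 1 occurrence(s) of x with (6 + x)
  => ( 6 + x ) >= 8
stmt 3: x := x * 3  -- replace 1 occurrence(s) of x with (x * 3)
  => ( 6 + ( x * 3 ) ) >= 8
stmt 2: z := 5 - 7  -- replace 0 occurrence(s) of z with (5 - 7)
  => ( 6 + ( x * 3 ) ) >= 8
stmt 1: y := 8 - x  -- replace 0 occurrence(s) of y with (8 - x)
  => ( 6 + ( x * 3 ) ) >= 8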